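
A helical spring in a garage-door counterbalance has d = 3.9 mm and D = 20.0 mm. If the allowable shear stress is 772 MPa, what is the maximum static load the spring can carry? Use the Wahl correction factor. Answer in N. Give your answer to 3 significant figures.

691 N

C = D/d = 20.0/3.9 = 5.1282
K_W = (4C−1)/(4C−4) + 0.615/C = 19.513/16.513 + 0.1199 = 1.3016
τ_max = K·8FD/(πd³) → F_max = τ_allow·πd³/(8DK)
F_max = 772·π·3.9³/(8·20.0·1.3016) = 1.4387e+05/208.26 = 690.82 N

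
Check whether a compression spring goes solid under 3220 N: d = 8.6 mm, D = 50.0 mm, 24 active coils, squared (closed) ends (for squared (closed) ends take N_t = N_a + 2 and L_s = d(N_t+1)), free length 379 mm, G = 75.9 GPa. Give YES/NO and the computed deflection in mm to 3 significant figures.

k = Gd⁴/(8D³N_a) = (75.9×10³)(8.6⁴)/(8·50.0³·24) = 17.299 N/mm
N_t = 26; L_s = 8.6·27 = 232.2 mm; δ_solid = L₀ − L_s = 379 − 232.2 = 146.8 mm
δ = F/k = 3220/17.299 = 186.14 mm
δ ≥ δ_solid → spring goes solid

YES, δ = 186 mm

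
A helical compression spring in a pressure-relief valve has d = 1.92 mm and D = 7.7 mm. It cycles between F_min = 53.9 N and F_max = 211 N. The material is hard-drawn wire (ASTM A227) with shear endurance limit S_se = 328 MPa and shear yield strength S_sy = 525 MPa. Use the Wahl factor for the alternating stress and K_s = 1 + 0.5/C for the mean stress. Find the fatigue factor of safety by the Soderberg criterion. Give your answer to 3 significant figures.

0.583

C = D/d = 7.7/1.92 = 4.0104; K_W = (4C−1)/(4C−4)+0.615/C = 1.4025; K_s = 1+0.5/C = 1.1247
F_a = (F_max−F_min)/2 = 78.55 N; F_m = (F_max+F_min)/2 = 132.45 N
τ_a = K_W·8F_aD/(πd³) = 1.4025 × 217.61 = 305.19 MPa
τ_m = K_s·8F_mD/(πd³) = 1.1247 × 366.93 = 412.67 MPa
Soderberg: 1/n_f = τ_a/S_se + τ_m/S_sy = 305.19/328 + 412.67/525 = 0.93046 + 0.78604 = 1.7165
n_f = 1/1.7165 = 0.5826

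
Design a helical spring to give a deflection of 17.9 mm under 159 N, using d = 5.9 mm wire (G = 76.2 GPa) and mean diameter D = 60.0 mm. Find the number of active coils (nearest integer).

6

Required rate k = F/δ = 159/17.9 = 8.8827 N/mm
N_a = Gd⁴/(8D³k) = (76.2×10³ × 5.9⁴)/(8 × 60.0³ × 8.8827)
    = 9.23343e+07 / 1.53493e+07 = 6.016 → 6 coils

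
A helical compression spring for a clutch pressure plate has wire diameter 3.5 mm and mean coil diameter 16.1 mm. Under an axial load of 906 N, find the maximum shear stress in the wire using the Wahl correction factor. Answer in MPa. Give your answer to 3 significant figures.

1160 MPa

Spring index C = D/d = 16.1/3.5 = 4.6000
K_W = (4C−1)/(4C−4) + 0.615/C = 17.400/14.400 + 0.1337 = 1.3420
τ₀ = 8FD/(πd³) = 8·906·16.1/(π·3.5³) = 116693/134.7 = 866.34 MPa
τ_max = K·τ₀ = 1.3420 × 866.34 = 1162.7 MPa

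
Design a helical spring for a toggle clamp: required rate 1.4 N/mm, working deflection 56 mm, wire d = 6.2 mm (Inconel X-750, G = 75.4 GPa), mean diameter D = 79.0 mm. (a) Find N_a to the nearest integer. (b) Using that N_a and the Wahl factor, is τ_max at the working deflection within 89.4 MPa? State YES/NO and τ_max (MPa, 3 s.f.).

N_a = Gd⁴/(8D³k) = (75.4×10³)(6.2⁴)/(8·79.0³·1.4) = 20.18 → N_a = 20
Actual rate k = Gd⁴/(8D³·20) = 1.4123 N/mm
Working load F = kδ = 1.4123·56 = 79.091 N
C = 79.0/6.2 = 12.7419; K_W = (4C−1)/(4C−4)+0.615/C = 1.1121
τ_max = K_W·8FD/(πd³) = 1.1121·66.76 = 74.247 MPa
τ_max ≤ 89.4 MPa → acceptable

(a) 20 coils; (b) YES, τ_max = 74.2 MPa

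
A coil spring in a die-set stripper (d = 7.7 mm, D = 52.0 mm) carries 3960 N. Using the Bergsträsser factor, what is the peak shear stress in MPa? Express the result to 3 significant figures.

Spring index C = D/d = 52.0/7.7 = 6.7532
K_B = (4C+2)/(4C−3) = 29.013/24.013 = 1.2082
τ₀ = 8FD/(πd³) = 8·3960·52.0/(π·7.7³) = 1.64736e+06/1434.2 = 1148.6 MPa
τ_max = K·τ₀ = 1.2082 × 1148.6 = 1387.8 MPa

1390 MPa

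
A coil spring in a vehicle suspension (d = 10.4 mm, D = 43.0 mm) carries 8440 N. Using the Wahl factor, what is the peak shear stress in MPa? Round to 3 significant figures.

Spring index C = D/d = 43.0/10.4 = 4.1346
K_W = (4C−1)/(4C−4) + 0.615/C = 15.538/12.538 + 0.1487 = 1.3880
τ₀ = 8FD/(πd³) = 8·8440·43.0/(π·10.4³) = 2.90336e+06/3533.9 = 821.58 MPa
τ_max = K·τ₀ = 1.3880 × 821.58 = 1140.4 MPa

1140 MPa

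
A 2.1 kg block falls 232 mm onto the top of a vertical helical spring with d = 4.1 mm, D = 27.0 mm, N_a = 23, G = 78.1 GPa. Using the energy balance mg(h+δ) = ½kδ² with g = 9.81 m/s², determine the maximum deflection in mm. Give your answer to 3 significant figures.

43.1 mm

k = Gd⁴/(8D³N_a) = (78.1×10³)(4.1⁴)/(8·27.0³·23) = 6.0936 N/mm
W = mg = 2.1 × 9.81 = 20.601 N
½kδ² − Wδ − Wh = 0 → δ = (W + √(W² + 2kWh))/k
δ = (20.601 + √(424.4 + 58248.4))/6.0936 = (20.601 + 242.22)/6.0936 = 43.131 mm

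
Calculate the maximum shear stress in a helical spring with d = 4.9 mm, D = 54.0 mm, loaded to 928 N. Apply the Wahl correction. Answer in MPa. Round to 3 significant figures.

Spring index C = D/d = 54.0/4.9 = 11.0204
K_W = (4C−1)/(4C−4) + 0.615/C = 43.082/40.082 + 0.0558 = 1.1307
τ₀ = 8FD/(πd³) = 8·928·54.0/(π·4.9³) = 400896/369.61 = 1084.7 MPa
τ_max = K·τ₀ = 1.1307 × 1084.7 = 1226.4 MPa

1230 MPa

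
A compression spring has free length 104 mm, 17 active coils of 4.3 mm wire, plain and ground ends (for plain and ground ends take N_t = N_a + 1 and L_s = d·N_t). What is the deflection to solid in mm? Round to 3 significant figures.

N_t = 18; L_s = 4.3·18 = 77.4 mm
δ_solid = L₀ − L_s = 104 − 77.4 = 26.6 mm

26.6 mm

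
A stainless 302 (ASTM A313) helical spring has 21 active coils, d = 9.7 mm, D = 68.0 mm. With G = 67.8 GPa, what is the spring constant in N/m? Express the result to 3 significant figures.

k = Gd⁴/(8D³N_a) = (67.8×10³ × 9.7⁴) / (8 × 68.0³ × 21)
  = 6.00229e+08 / 5.28246e+07 = 11.363 N/mm = 11363 N/m

11400 N/m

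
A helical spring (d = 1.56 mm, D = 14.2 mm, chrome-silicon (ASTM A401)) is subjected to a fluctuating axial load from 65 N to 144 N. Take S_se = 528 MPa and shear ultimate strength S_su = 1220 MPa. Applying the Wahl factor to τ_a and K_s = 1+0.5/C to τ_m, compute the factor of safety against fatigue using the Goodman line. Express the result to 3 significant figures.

0.593

C = D/d = 14.2/1.56 = 9.1026; K_W = (4C−1)/(4C−4)+0.615/C = 1.1601; K_s = 1+0.5/C = 1.0549
F_a = (F_max−F_min)/2 = 39.5 N; F_m = (F_max+F_min)/2 = 104.5 N
τ_a = K_W·8F_aD/(πd³) = 1.1601 × 376.23 = 436.47 MPa
τ_m = K_s·8F_mD/(πd³) = 1.0549 × 995.34 = 1050 MPa
Goodman: 1/n_f = τ_a/S_se + τ_m/S_su = 436.47/528 + 1050/1220 = 0.82665 + 0.86067 = 1.6873
n_f = 1/1.6873 = 0.5927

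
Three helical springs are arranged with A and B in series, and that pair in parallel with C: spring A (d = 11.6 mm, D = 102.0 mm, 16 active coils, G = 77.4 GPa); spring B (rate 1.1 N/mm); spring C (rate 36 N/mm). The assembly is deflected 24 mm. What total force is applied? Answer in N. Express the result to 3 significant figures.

888 N

k_A = Gd⁴/(8D³N_a) = (77.4×10³)(11.6⁴)/(8·102.0³·16) = 10.317 N/mm
Springs A,B series: k_AB = 1/(1/10.317+1/1.1) = 0.99402 N/mm; parallel with C: k_eq = 0.99402+36 = 36.994 N/mm
F = k_eq·δ = 36.994·24 = 887.86 N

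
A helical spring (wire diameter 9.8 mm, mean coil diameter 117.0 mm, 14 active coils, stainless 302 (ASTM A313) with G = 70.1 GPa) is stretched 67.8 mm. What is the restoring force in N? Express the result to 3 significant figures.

244 N

k = Gd⁴/(8D³N_a) = (70.1×10³)(9.8⁴)/(8·117.0³·14) = 3.6045 N/mm
F = k·δ = 3.6045 × 67.8 = 244.39 N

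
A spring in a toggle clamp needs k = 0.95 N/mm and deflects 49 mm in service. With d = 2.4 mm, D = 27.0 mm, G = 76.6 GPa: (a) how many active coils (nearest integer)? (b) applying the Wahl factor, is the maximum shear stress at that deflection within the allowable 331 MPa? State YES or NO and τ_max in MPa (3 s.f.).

N_a = Gd⁴/(8D³k) = (76.6×10³)(2.4⁴)/(8·27.0³·0.95) = 16.99 → N_a = 17
Actual rate k = Gd⁴/(8D³·17) = 0.94939 N/mm
Working load F = kδ = 0.94939·49 = 46.52 N
C = 27.0/2.4 = 11.2500; K_W = (4C−1)/(4C−4)+0.615/C = 1.1278
τ_max = K_W·8FD/(πd³) = 1.1278·231.37 = 260.95 MPa
τ_max ≤ 331 MPa → acceptable

(a) 17 coils; (b) YES, τ_max = 261 MPa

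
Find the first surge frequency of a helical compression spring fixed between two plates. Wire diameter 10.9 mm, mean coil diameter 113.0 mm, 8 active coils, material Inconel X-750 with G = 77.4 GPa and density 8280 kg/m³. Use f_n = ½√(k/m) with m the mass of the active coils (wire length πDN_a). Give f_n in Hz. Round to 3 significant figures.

36.7 Hz

k = Gd⁴/(8D³N_a) = (77.4×10³)(10.9⁴)/(8·113.0³·8) = 11.831 N/mm = 11831 N/m
Wire length L = πDN_a = π·113.0·8 = 2840 mm
m = ρ·(πd²/4)·L = 8280 × 93.313×10⁻⁶ m² × 2.84 m = 2.1943 kg
f_n = ½√(k/m) = 0.5·√(11831/2.1943) = 0.5·√(5391.9) = 36.715 Hz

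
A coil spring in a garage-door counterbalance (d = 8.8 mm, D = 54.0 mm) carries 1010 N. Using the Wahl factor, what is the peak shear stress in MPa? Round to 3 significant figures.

Spring index C = D/d = 54.0/8.8 = 6.1364
K_W = (4C−1)/(4C−4) + 0.615/C = 23.545/20.545 + 0.1002 = 1.2462
τ₀ = 8FD/(πd³) = 8·1010·54.0/(π·8.8³) = 436320/2140.9 = 203.8 MPa
τ_max = K·τ₀ = 1.2462 × 203.8 = 253.99 MPa

254 MPa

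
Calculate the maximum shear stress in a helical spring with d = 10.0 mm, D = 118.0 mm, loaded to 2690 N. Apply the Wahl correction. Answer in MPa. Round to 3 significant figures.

Spring index C = D/d = 118.0/10.0 = 11.8000
K_W = (4C−1)/(4C−4) + 0.615/C = 46.200/43.200 + 0.0521 = 1.1216
τ₀ = 8FD/(πd³) = 8·2690·118.0/(π·10.0³) = 2.53936e+06/3141.6 = 808.3 MPa
τ_max = K·τ₀ = 1.1216 × 808.3 = 906.56 MPa

907 MPa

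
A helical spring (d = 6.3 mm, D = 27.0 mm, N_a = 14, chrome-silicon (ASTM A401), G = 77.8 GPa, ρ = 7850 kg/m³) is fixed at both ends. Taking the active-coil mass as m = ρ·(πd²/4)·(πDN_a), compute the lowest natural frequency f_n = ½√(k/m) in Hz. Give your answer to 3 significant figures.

219 Hz

k = Gd⁴/(8D³N_a) = (77.8×10³)(6.3⁴)/(8·27.0³·14) = 55.595 N/mm = 55595 N/m
Wire length L = πDN_a = π·27.0·14 = 1187.5 mm
m = ρ·(πd²/4)·L = 7850 × 31.172×10⁻⁶ m² × 1.1875 m = 0.29059 kg
f_n = ½√(k/m) = 0.5·√(55595/0.29059) = 0.5·√(1.9132e+05) = 218.7 Hz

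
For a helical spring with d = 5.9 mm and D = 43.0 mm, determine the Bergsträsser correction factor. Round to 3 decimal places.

C = D/d = 43.0/5.9 = 7.2881
K_B = (4C+2)/(4C−3) = 31.153/26.153 = 1.1912

1.191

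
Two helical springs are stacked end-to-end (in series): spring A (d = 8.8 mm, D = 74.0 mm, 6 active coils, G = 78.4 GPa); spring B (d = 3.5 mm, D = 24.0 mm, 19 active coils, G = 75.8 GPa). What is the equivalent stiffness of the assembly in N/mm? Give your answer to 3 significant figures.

4.42 N/mm

k_A = Gd⁴/(8D³N_a) = (78.4×10³)(8.8⁴)/(8·74.0³·6) = 24.172 N/mm
k_B = Gd⁴/(8D³N_a) = (75.8×10³)(3.5⁴)/(8·24.0³·19) = 5.4133 N/mm
Series: 1/k_eq = 1/24.172 + 1/5.4133 = 0.2261; k_eq = 4.4228 N/mm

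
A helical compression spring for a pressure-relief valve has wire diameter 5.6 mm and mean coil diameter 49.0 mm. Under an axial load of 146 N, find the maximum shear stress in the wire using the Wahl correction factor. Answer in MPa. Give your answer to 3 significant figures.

121 MPa

Spring index C = D/d = 49.0/5.6 = 8.7500
K_W = (4C−1)/(4C−4) + 0.615/C = 34.000/31.000 + 0.0703 = 1.1671
τ₀ = 8FD/(πd³) = 8·146·49.0/(π·5.6³) = 57232/551.71 = 103.73 MPa
τ_max = K·τ₀ = 1.1671 × 103.73 = 121.06 MPa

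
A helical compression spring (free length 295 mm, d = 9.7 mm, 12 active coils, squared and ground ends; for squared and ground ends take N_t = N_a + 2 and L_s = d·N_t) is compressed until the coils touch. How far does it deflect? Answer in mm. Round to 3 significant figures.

N_t = 14; L_s = 9.7·14 = 135.8 mm
δ_solid = L₀ − L_s = 295 − 135.8 = 159.2 mm

159 mm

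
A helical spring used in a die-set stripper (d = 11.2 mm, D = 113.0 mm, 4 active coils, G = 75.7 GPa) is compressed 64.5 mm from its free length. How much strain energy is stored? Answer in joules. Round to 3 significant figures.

k = Gd⁴/(8D³N_a) = (75.7×10³)(11.2⁴)/(8·113.0³·4) = 25.798 N/mm
U = ½kδ² = 0.5 × 25.798 × 64.5² = 53663 N·mm = 53.663 J

53.7 J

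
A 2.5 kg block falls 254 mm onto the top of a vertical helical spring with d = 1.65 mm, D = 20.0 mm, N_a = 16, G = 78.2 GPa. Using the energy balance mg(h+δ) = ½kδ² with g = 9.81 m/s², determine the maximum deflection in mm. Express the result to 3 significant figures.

198 mm

k = Gd⁴/(8D³N_a) = (78.2×10³)(1.65⁴)/(8·20.0³·16) = 0.56603 N/mm
W = mg = 2.5 × 9.81 = 24.525 N
½kδ² − Wδ − Wh = 0 → δ = (W + √(W² + 2kWh))/k
δ = (24.525 + √(601.48 + 7052.05))/0.56603 = (24.525 + 87.484)/0.56603 = 197.88 mm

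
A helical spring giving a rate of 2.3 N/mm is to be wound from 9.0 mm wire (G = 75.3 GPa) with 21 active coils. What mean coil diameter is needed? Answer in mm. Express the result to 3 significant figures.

109 mm

D = (Gd⁴/(8N_a·k))^(1/3) = (75.3×10³·9.0⁴/(8·21·2.3))^(1/3)
  = (1.27858e+06)^(1/3) = 108.5365 mm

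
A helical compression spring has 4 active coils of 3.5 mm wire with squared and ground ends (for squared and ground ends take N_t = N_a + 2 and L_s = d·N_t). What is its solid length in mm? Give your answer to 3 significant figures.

21.0 mm

squared and ground ends: N_t = N_a + 2 = 4 + 2 = 6
L_s = d·N_t = 3.5 × 6 = 21 mm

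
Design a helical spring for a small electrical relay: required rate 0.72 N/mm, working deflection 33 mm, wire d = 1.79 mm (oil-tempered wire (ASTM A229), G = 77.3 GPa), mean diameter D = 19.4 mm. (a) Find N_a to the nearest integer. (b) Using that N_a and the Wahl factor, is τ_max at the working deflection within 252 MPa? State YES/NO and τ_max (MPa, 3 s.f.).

(a) 19 coils; (b) YES, τ_max = 230 MPa

N_a = Gd⁴/(8D³k) = (77.3×10³)(1.79⁴)/(8·19.4³·0.72) = 18.87 → N_a = 19
Actual rate k = Gd⁴/(8D³·19) = 0.71506 N/mm
Working load F = kδ = 0.71506·33 = 23.597 N
C = 19.4/1.79 = 10.8380; K_W = (4C−1)/(4C−4)+0.615/C = 1.1330
τ_max = K_W·8FD/(πd³) = 1.1330·203.25 = 230.28 MPa
τ_max ≤ 252 MPa → acceptable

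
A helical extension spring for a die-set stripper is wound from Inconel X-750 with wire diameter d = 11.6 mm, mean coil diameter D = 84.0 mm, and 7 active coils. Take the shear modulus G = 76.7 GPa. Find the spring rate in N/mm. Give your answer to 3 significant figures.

41.8 N/mm

k = Gd⁴/(8D³N_a) = (76.7×10³ × 11.6⁴) / (8 × 84.0³ × 7)
  = 1.38876e+09 / 3.31914e+07 = 41.841 N/mm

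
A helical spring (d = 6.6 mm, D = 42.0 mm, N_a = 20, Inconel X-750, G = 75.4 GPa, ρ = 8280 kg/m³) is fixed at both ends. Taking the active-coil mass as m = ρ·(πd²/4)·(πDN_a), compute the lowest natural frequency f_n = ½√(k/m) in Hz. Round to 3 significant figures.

63.5 Hz

k = Gd⁴/(8D³N_a) = (75.4×10³)(6.6⁴)/(8·42.0³·20) = 12.069 N/mm = 12069 N/m
Wire length L = πDN_a = π·42.0·20 = 2638.9 mm
m = ρ·(πd²/4)·L = 8280 × 34.212×10⁻⁶ m² × 2.6389 m = 0.74754 kg
f_n = ½√(k/m) = 0.5·√(12069/0.74754) = 0.5·√(16145) = 63.532 Hz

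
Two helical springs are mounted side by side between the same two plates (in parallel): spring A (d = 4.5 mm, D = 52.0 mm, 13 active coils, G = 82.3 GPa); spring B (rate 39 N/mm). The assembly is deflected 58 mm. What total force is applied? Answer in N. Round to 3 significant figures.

2400 N

k_A = Gd⁴/(8D³N_a) = (82.3×10³)(4.5⁴)/(8·52.0³·13) = 2.3078 N/mm
Parallel: k_eq = 2.3078 + 39 = 41.308 N/mm
F = k_eq·δ = 41.308·58 = 2395.9 N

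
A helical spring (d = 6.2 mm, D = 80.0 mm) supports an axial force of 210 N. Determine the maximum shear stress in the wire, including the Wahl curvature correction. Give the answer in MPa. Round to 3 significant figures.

Spring index C = D/d = 80.0/6.2 = 12.9032
K_W = (4C−1)/(4C−4) + 0.615/C = 50.613/47.613 + 0.0477 = 1.1107
τ₀ = 8FD/(πd³) = 8·210·80.0/(π·6.2³) = 134400/748.73 = 179.5 MPa
τ_max = K·τ₀ = 1.1107 × 179.5 = 199.37 MPa

199 MPa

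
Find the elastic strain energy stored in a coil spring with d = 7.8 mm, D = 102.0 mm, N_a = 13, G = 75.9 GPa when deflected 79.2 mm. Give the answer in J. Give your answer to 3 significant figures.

k = Gd⁴/(8D³N_a) = (75.9×10³)(7.8⁴)/(8·102.0³·13) = 2.5456 N/mm
U = ½kδ² = 0.5 × 2.5456 × 79.2² = 7983.7 N·mm = 7.9837 J

7.98 J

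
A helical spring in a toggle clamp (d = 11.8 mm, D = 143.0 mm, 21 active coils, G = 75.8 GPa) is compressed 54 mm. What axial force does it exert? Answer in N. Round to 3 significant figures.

162 N

k = Gd⁴/(8D³N_a) = (75.8×10³)(11.8⁴)/(8·143.0³·21) = 2.9914 N/mm
F = k·δ = 2.9914 × 54 = 161.54 N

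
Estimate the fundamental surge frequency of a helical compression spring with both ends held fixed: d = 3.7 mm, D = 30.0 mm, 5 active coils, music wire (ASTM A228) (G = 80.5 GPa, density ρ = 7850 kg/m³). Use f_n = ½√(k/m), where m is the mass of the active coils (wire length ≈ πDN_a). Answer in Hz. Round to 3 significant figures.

296 Hz

k = Gd⁴/(8D³N_a) = (80.5×10³)(3.7⁴)/(8·30.0³·5) = 13.969 N/mm = 13969 N/m
Wire length L = πDN_a = π·30.0·5 = 471.24 mm
m = ρ·(πd²/4)·L = 7850 × 10.752×10⁻⁶ m² × 0.47124 m = 0.039774 kg
f_n = ½√(k/m) = 0.5·√(13969/0.039774) = 0.5·√(3.5122e+05) = 296.32 Hz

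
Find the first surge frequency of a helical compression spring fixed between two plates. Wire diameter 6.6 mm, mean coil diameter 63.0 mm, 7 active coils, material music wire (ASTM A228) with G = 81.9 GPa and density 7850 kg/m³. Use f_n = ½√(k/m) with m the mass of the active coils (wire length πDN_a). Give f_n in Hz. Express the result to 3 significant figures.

86.4 Hz

k = Gd⁴/(8D³N_a) = (81.9×10³)(6.6⁴)/(8·63.0³·7) = 11.098 N/mm = 11098 N/m
Wire length L = πDN_a = π·63.0·7 = 1385.4 mm
m = ρ·(πd²/4)·L = 7850 × 34.212×10⁻⁶ m² × 1.3854 m = 0.37208 kg
f_n = ½√(k/m) = 0.5·√(11098/0.37208) = 0.5·√(29827) = 86.353 Hz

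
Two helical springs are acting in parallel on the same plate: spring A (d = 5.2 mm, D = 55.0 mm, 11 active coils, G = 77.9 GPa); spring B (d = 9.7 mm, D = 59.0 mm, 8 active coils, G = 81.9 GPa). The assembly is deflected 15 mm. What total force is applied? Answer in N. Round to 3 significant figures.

886 N

k_A = Gd⁴/(8D³N_a) = (77.9×10³)(5.2⁴)/(8·55.0³·11) = 3.8903 N/mm
k_B = Gd⁴/(8D³N_a) = (81.9×10³)(9.7⁴)/(8·59.0³·8) = 55.161 N/mm
Parallel: k_eq = 3.8903 + 55.161 = 59.052 N/mm
F = k_eq·δ = 59.052·15 = 885.77 N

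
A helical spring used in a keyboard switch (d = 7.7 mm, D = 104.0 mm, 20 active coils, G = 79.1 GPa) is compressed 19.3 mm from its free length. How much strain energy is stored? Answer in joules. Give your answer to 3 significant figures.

0.288 J

k = Gd⁴/(8D³N_a) = (79.1×10³)(7.7⁴)/(8·104.0³·20) = 1.545 N/mm
U = ½kδ² = 0.5 × 1.545 × 19.3² = 287.74 N·mm = 0.28774 J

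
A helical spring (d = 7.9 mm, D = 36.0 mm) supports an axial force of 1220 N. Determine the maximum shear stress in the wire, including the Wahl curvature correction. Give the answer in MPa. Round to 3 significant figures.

Spring index C = D/d = 36.0/7.9 = 4.5570
K_W = (4C−1)/(4C−4) + 0.615/C = 17.228/14.228 + 0.1350 = 1.3458
τ₀ = 8FD/(πd³) = 8·1220·36.0/(π·7.9³) = 351360/1548.9 = 226.84 MPa
τ_max = K·τ₀ = 1.3458 × 226.84 = 305.29 MPa

305 MPa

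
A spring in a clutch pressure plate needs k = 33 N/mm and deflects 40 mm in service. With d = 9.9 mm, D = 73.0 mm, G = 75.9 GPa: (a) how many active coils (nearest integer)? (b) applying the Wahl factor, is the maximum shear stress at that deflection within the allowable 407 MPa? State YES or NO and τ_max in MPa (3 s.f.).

N_a = Gd⁴/(8D³k) = (75.9×10³)(9.9⁴)/(8·73.0³·33) = 7.099 → N_a = 7
Actual rate k = Gd⁴/(8D³·7) = 33.468 N/mm
Working load F = kδ = 33.468·40 = 1338.7 N
C = 73.0/9.9 = 7.3737; K_W = (4C−1)/(4C−4)+0.615/C = 1.2011
τ_max = K_W·8FD/(πd³) = 1.2011·256.47 = 308.04 MPa
τ_max ≤ 407 MPa → acceptable

(a) 7 coils; (b) YES, τ_max = 308 MPa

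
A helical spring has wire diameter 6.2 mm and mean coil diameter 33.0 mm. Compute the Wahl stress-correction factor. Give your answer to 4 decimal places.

C = D/d = 33.0/6.2 = 5.3226
K_W = (4C−1)/(4C−4) + 0.615/C = 20.290/17.290 + 0.1155 = 1.2891

1.2891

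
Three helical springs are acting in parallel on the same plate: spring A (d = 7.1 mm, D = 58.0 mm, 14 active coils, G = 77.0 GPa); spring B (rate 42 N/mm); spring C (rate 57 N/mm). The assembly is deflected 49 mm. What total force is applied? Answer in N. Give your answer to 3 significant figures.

k_A = Gd⁴/(8D³N_a) = (77.0×10³)(7.1⁴)/(8·58.0³·14) = 8.9541 N/mm
Parallel: k_eq = 8.9541 + 42 + 57 = 107.95 N/mm
F = k_eq·δ = 107.95·49 = 5289.8 N

5290 N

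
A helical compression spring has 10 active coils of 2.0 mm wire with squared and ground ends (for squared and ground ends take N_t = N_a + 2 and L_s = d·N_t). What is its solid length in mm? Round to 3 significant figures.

24.0 mm

squared and ground ends: N_t = N_a + 2 = 10 + 2 = 12
L_s = d·N_t = 2.0 × 12 = 24 mm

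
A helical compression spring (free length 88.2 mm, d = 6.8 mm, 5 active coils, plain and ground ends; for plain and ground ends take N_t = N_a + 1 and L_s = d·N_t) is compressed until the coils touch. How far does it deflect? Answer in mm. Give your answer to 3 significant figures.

N_t = 6; L_s = 6.8·6 = 40.8 mm
δ_solid = L₀ − L_s = 88.2 − 40.8 = 47.4 mm

47.4 mm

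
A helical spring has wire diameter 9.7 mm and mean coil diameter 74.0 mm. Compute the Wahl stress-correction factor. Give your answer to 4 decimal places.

1.1938

C = D/d = 74.0/9.7 = 7.6289
K_W = (4C−1)/(4C−4) + 0.615/C = 29.515/26.515 + 0.0806 = 1.1938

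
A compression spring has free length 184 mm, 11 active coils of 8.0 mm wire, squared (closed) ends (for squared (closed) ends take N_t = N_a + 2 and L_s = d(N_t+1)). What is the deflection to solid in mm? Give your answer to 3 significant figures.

N_t = 13; L_s = 8.0·14 = 112 mm
δ_solid = L₀ − L_s = 184 − 112 = 72 mm

72.0 mm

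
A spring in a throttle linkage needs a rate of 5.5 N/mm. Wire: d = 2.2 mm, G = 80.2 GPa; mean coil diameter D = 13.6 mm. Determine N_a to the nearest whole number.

N_a = Gd⁴/(8D³k) = (80.2×10³ × 2.2⁴)/(8 × 13.6³ × 5.5)
    = 1.87873e+06 / 110680 = 16.97 → 17 coils

17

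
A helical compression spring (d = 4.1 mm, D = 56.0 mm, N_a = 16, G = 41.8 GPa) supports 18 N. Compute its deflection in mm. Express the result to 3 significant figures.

34.3 mm

k = Gd⁴/(8D³N_a) = (41.8×10³)(4.1⁴)/(8·56.0³·16) = 0.52546 N/mm
δ = F/k = 18 / 0.52546 = 34.256 mm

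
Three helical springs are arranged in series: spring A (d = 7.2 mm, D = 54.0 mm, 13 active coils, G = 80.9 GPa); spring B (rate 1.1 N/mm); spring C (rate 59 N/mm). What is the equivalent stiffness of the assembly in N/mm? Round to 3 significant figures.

0.999 N/mm

k_A = Gd⁴/(8D³N_a) = (80.9×10³)(7.2⁴)/(8·54.0³·13) = 13.276 N/mm
Series: 1/k_eq = 1/13.276 + 1/1.1 + 1/59 = 1.0014; k_eq = 0.99864 N/mm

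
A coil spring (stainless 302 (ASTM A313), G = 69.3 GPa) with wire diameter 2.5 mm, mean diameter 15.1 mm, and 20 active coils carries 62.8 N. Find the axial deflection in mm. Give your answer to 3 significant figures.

k = Gd⁴/(8D³N_a) = (69.3×10³)(2.5⁴)/(8·15.1³·20) = 4.9141 N/mm
δ = F/k = 62.8 / 4.9141 = 12.78 mm

12.8 mm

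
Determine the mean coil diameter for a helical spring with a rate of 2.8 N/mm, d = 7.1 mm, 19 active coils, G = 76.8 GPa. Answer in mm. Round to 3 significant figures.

77.1 mm

D = (Gd⁴/(8N_a·k))^(1/3) = (76.8×10³·7.1⁴/(8·19·2.8))^(1/3)
  = (458557)^(1/3) = 77.1136 mm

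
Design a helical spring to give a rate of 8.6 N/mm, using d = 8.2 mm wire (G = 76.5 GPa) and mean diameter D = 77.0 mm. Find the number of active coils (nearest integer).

N_a = Gd⁴/(8D³k) = (76.5×10³ × 8.2⁴)/(8 × 77.0³ × 8.6)
    = 3.45873e+08 / 3.14095e+07 = 11.01 → 11 coils

11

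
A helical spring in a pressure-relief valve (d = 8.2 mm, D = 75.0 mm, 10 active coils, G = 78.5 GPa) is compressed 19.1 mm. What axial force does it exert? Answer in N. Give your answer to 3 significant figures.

k = Gd⁴/(8D³N_a) = (78.5×10³)(8.2⁴)/(8·75.0³·10) = 10.516 N/mm
F = k·δ = 10.516 × 19.1 = 200.86 N

201 N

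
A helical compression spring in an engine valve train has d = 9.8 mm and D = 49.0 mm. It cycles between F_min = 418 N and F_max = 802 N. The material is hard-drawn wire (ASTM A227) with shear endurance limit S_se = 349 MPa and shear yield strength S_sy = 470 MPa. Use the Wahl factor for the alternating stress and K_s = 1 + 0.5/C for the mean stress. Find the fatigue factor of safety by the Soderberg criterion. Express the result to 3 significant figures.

C = D/d = 49.0/9.8 = 5.0000; K_W = (4C−1)/(4C−4)+0.615/C = 1.3105; K_s = 1+0.5/C = 1.1000
F_a = (F_max−F_min)/2 = 192 N; F_m = (F_max+F_min)/2 = 610 N
τ_a = K_W·8F_aD/(πd³) = 1.3105 × 25.454 = 33.358 MPa
τ_m = K_s·8F_mD/(πd³) = 1.1000 × 80.87 = 88.957 MPa
Soderberg: 1/n_f = τ_a/S_se + τ_m/S_sy = 33.358/349 + 88.957/470 = 0.09558 + 0.18927 = 0.28485
n_f = 1/0.28485 = 3.511

3.51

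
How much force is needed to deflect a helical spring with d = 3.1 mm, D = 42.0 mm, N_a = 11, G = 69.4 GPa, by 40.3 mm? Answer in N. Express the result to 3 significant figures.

k = Gd⁴/(8D³N_a) = (69.4×10³)(3.1⁴)/(8·42.0³·11) = 0.98305 N/mm
F = k·δ = 0.98305 × 40.3 = 39.617 N

39.6 N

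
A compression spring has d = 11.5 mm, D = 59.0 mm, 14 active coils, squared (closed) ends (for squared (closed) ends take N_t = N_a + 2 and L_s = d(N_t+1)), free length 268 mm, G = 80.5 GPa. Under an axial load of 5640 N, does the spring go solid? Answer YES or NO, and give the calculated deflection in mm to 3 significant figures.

YES, δ = 92.1 mm

k = Gd⁴/(8D³N_a) = (80.5×10³)(11.5⁴)/(8·59.0³·14) = 61.209 N/mm
N_t = 16; L_s = 11.5·17 = 195.5 mm; δ_solid = L₀ − L_s = 268 − 195.5 = 72.5 mm
δ = F/k = 5640/61.209 = 92.144 mm
δ ≥ δ_solid → spring goes solid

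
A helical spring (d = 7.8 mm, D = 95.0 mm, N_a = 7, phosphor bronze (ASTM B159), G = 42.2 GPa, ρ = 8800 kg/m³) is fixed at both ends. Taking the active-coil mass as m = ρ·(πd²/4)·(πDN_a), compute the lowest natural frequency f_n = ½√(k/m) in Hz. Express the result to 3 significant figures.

30.4 Hz

k = Gd⁴/(8D³N_a) = (42.2×10³)(7.8⁴)/(8·95.0³·7) = 3.2534 N/mm = 3253.4 N/m
Wire length L = πDN_a = π·95.0·7 = 2089.2 mm
m = ρ·(πd²/4)·L = 8800 × 47.784×10⁻⁶ m² × 2.0892 m = 0.87848 kg
f_n = ½√(k/m) = 0.5·√(3253.4/0.87848) = 0.5·√(3703.4) = 30.428 Hz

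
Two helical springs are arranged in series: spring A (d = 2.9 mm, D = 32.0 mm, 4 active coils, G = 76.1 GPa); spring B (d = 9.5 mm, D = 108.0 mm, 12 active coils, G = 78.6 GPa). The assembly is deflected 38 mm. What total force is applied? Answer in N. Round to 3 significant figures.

99.0 N

k_A = Gd⁴/(8D³N_a) = (76.1×10³)(2.9⁴)/(8·32.0³·4) = 5.1331 N/mm
k_B = Gd⁴/(8D³N_a) = (78.6×10³)(9.5⁴)/(8·108.0³·12) = 5.2939 N/mm
Series: 1/k_eq = 1/5.1331 + 1/5.2939 = 0.38371; k_eq = 2.6061 N/mm
F = k_eq·δ = 2.6061·38 = 99.032 N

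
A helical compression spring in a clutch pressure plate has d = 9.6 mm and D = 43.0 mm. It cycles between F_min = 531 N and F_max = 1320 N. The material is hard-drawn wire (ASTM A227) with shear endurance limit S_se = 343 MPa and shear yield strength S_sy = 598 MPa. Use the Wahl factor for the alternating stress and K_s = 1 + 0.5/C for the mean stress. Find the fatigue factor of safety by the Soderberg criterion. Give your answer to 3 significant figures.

2.47

C = D/d = 43.0/9.6 = 4.4792; K_W = (4C−1)/(4C−4)+0.615/C = 1.3529; K_s = 1+0.5/C = 1.1116
F_a = (F_max−F_min)/2 = 394.5 N; F_m = (F_max+F_min)/2 = 925.5 N
τ_a = K_W·8F_aD/(πd³) = 1.3529 × 48.825 = 66.054 MPa
τ_m = K_s·8F_mD/(πd³) = 1.1116 × 114.54 = 127.33 MPa
Soderberg: 1/n_f = τ_a/S_se + τ_m/S_sy = 66.054/343 + 127.33/598 = 0.19258 + 0.21293 = 0.4055
n_f = 1/0.4055 = 2.466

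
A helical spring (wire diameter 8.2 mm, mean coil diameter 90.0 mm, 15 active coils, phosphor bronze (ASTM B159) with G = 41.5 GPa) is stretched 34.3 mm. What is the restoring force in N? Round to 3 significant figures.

k = Gd⁴/(8D³N_a) = (41.5×10³)(8.2⁴)/(8·90.0³·15) = 2.1448 N/mm
F = k·δ = 2.1448 × 34.3 = 73.568 N

73.6 N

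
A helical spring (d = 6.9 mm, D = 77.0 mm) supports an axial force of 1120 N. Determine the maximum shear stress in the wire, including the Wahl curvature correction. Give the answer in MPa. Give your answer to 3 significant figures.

755 MPa

Spring index C = D/d = 77.0/6.9 = 11.1594
K_W = (4C−1)/(4C−4) + 0.615/C = 43.638/40.638 + 0.0551 = 1.1289
τ₀ = 8FD/(πd³) = 8·1120·77.0/(π·6.9³) = 689920/1032 = 668.5 MPa
τ_max = K·τ₀ = 1.1289 × 668.5 = 754.69 MPa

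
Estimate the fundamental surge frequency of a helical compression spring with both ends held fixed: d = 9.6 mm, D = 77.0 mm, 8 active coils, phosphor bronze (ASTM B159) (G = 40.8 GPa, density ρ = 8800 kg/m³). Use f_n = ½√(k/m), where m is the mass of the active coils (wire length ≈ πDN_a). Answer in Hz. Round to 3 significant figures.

49.0 Hz

k = Gd⁴/(8D³N_a) = (40.8×10³)(9.6⁴)/(8·77.0³·8) = 11.86 N/mm = 11860 N/m
Wire length L = πDN_a = π·77.0·8 = 1935.2 mm
m = ρ·(πd²/4)·L = 8800 × 72.382×10⁻⁶ m² × 1.9352 m = 1.2327 kg
f_n = ½√(k/m) = 0.5·√(11860/1.2327) = 0.5·√(9621.6) = 49.045 Hz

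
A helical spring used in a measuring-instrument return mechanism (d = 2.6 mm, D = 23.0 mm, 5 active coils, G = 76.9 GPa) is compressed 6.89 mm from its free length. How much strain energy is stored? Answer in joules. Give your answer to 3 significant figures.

0.171 J

k = Gd⁴/(8D³N_a) = (76.9×10³)(2.6⁴)/(8·23.0³·5) = 7.2206 N/mm
U = ½kδ² = 0.5 × 7.2206 × 6.89² = 171.39 N·mm = 0.17139 J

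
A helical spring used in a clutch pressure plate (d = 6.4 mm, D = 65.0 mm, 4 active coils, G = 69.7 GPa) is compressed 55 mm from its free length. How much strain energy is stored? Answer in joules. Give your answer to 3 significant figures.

k = Gd⁴/(8D³N_a) = (69.7×10³)(6.4⁴)/(8·65.0³·4) = 13.306 N/mm
U = ½kδ² = 0.5 × 13.306 × 55² = 20126 N·mm = 20.126 J

20.1 J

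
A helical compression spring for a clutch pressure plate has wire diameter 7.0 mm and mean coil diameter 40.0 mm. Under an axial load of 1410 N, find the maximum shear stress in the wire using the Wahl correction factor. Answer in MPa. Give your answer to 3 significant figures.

530 MPa

Spring index C = D/d = 40.0/7.0 = 5.7143
K_W = (4C−1)/(4C−4) + 0.615/C = 21.857/18.857 + 0.1076 = 1.2667
τ₀ = 8FD/(πd³) = 8·1410·40.0/(π·7.0³) = 451200/1077.6 = 418.72 MPa
τ_max = K·τ₀ = 1.2667 × 418.72 = 530.4 MPa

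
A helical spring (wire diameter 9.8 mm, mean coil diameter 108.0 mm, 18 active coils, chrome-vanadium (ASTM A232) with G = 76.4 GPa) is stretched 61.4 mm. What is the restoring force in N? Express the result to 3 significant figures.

k = Gd⁴/(8D³N_a) = (76.4×10³)(9.8⁴)/(8·108.0³·18) = 3.8848 N/mm
F = k·δ = 3.8848 × 61.4 = 238.52 N

239 N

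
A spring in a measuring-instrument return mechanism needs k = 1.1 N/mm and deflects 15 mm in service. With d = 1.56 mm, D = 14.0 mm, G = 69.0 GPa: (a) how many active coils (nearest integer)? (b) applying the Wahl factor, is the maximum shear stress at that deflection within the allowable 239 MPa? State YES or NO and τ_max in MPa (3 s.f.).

(a) 17 coils; (b) YES, τ_max = 179 MPa

N_a = Gd⁴/(8D³k) = (69.0×10³)(1.56⁴)/(8·14.0³·1.1) = 16.92 → N_a = 17
Actual rate k = Gd⁴/(8D³·17) = 1.095 N/mm
Working load F = kδ = 1.095·15 = 16.425 N
C = 14.0/1.56 = 8.9744; K_W = (4C−1)/(4C−4)+0.615/C = 1.1626
τ_max = K_W·8FD/(πd³) = 1.1626·154.24 = 179.32 MPa
τ_max ≤ 239 MPa → acceptable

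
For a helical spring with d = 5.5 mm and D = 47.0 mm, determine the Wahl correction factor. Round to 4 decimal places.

C = D/d = 47.0/5.5 = 8.5455
K_W = (4C−1)/(4C−4) + 0.615/C = 33.182/30.182 + 0.0720 = 1.1714

1.1714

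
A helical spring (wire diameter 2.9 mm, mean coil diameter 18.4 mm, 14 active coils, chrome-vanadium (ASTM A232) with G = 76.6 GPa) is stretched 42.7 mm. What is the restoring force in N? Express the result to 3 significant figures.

k = Gd⁴/(8D³N_a) = (76.6×10³)(2.9⁴)/(8·18.4³·14) = 7.7651 N/mm
F = k·δ = 7.7651 × 42.7 = 331.57 N

332 N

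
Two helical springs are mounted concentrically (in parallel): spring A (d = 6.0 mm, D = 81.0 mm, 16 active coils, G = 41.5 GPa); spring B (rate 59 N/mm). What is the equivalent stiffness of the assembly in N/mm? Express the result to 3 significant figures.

59.8 N/mm

k_A = Gd⁴/(8D³N_a) = (41.5×10³)(6.0⁴)/(8·81.0³·16) = 0.79066 N/mm
Parallel: k_eq = 0.79066 + 59 = 59.791 N/mm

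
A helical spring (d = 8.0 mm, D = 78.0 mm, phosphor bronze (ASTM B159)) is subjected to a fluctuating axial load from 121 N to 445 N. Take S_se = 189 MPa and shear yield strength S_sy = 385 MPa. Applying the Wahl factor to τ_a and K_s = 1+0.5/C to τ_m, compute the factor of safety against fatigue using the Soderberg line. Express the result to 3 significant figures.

1.47

C = D/d = 78.0/8.0 = 9.7500; K_W = (4C−1)/(4C−4)+0.615/C = 1.1488; K_s = 1+0.5/C = 1.0513
F_a = (F_max−F_min)/2 = 162 N; F_m = (F_max+F_min)/2 = 283 N
τ_a = K_W·8F_aD/(πd³) = 1.1488 × 62.846 = 72.197 MPa
τ_m = K_s·8F_mD/(πd³) = 1.0513 × 109.79 = 115.42 MPa
Soderberg: 1/n_f = τ_a/S_se + τ_m/S_sy = 72.197/189 + 115.42/385 = 0.38200 + 0.29978 = 0.68178
n_f = 1/0.68178 = 1.467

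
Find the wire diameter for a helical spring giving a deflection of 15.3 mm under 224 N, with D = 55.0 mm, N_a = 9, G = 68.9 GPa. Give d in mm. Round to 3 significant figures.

7.10 mm

Required rate k = F/δ = 224/15.3 = 14.641 N/mm
d = (8D³N_a·k / G)^(1/4) = (8·55.0³·9·14.641 / (68.9×10³))^0.25
  = (2545.4)^0.25 = 7.1030 mm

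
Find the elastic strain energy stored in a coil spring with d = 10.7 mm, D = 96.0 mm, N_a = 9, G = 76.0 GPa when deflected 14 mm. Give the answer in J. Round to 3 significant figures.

k = Gd⁴/(8D³N_a) = (76.0×10³)(10.7⁴)/(8·96.0³·9) = 15.639 N/mm
U = ½kδ² = 0.5 × 15.639 × 14² = 1532.6 N·mm = 1.5326 J

1.53 J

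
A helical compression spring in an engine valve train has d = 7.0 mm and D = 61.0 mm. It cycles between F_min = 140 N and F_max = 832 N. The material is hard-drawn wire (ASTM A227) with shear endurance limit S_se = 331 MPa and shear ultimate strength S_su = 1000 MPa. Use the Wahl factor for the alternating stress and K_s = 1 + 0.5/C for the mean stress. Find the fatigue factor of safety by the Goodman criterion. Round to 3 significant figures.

C = D/d = 61.0/7.0 = 8.7143; K_W = (4C−1)/(4C−4)+0.615/C = 1.1678; K_s = 1+0.5/C = 1.0574
F_a = (F_max−F_min)/2 = 346 N; F_m = (F_max+F_min)/2 = 486 N
τ_a = K_W·8F_aD/(πd³) = 1.1678 × 156.69 = 182.99 MPa
τ_m = K_s·8F_mD/(πd³) = 1.0574 × 220.1 = 232.72 MPa
Goodman: 1/n_f = τ_a/S_se + τ_m/S_su = 182.99/331 + 232.72/1000 = 0.55283 + 0.23272 = 0.78555
n_f = 1/0.78555 = 1.273

1.27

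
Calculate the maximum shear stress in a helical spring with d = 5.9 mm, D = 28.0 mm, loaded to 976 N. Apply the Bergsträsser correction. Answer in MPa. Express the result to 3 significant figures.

Spring index C = D/d = 28.0/5.9 = 4.7458
K_B = (4C+2)/(4C−3) = 20.983/15.983 = 1.3128
τ₀ = 8FD/(πd³) = 8·976·28.0/(π·5.9³) = 218624/645.22 = 338.84 MPa
τ_max = K·τ₀ = 1.3128 × 338.84 = 444.84 MPa

445 MPa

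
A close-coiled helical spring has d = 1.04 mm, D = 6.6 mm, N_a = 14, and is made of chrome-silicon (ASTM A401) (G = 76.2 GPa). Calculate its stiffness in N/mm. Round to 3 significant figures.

k = Gd⁴/(8D³N_a) = (76.2×10³ × 1.04⁴) / (8 × 6.6³ × 14)
  = 89143.2 / 32199.6 = 2.7685 N/mm

2.77 N/mm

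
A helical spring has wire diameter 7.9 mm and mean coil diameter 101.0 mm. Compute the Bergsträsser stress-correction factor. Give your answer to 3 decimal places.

1.104

C = D/d = 101.0/7.9 = 12.7848
K_B = (4C+2)/(4C−3) = 53.139/48.139 = 1.1039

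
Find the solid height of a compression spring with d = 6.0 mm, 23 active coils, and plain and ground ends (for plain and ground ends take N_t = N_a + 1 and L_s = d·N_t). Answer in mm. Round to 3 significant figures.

plain and ground ends: N_t = N_a + 1 = 23 + 1 = 24
L_s = d·N_t = 6.0 × 24 = 144 mm

144 mm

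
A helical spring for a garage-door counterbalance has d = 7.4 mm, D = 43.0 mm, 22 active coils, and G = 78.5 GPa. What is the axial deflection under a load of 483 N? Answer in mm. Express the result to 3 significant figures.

k = Gd⁴/(8D³N_a) = (78.5×10³)(7.4⁴)/(8·43.0³·22) = 16.822 N/mm
δ = F/k = 483 / 16.822 = 28.712 mm

28.7 mm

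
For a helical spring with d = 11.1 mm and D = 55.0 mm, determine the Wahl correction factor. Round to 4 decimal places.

C = D/d = 55.0/11.1 = 4.9550
K_W = (4C−1)/(4C−4) + 0.615/C = 18.820/15.820 + 0.1241 = 1.3138

1.3138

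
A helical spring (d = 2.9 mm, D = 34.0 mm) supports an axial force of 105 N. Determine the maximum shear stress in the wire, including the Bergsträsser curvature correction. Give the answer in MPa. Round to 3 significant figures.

415 MPa

Spring index C = D/d = 34.0/2.9 = 11.7241
K_B = (4C+2)/(4C−3) = 48.897/43.897 = 1.1139
τ₀ = 8FD/(πd³) = 8·105·34.0/(π·2.9³) = 28560/76.62 = 372.75 MPa
τ_max = K·τ₀ = 1.1139 × 372.75 = 415.2 MPa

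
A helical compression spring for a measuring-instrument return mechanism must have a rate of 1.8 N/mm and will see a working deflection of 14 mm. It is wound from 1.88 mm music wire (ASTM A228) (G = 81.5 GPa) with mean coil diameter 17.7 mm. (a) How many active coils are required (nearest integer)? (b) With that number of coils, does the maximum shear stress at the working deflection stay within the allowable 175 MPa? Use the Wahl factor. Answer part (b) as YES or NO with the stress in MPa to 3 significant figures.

(a) 13 coils; (b) NO, τ_max = 194 MPa

N_a = Gd⁴/(8D³k) = (81.5×10³)(1.88⁴)/(8·17.7³·1.8) = 12.75 → N_a = 13
Actual rate k = Gd⁴/(8D³·13) = 1.7654 N/mm
Working load F = kδ = 1.7654·14 = 24.715 N
C = 17.7/1.88 = 9.4149; K_W = (4C−1)/(4C−4)+0.615/C = 1.1544
τ_max = K_W·8FD/(πd³) = 1.1544·167.65 = 193.54 MPa
τ_max > 175 MPa → exceeds allowable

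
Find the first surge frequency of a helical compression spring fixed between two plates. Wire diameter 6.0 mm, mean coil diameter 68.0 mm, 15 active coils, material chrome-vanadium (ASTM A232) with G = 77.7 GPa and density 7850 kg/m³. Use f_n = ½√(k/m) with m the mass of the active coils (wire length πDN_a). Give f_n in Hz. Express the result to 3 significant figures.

30.6 Hz

k = Gd⁴/(8D³N_a) = (77.7×10³)(6.0⁴)/(8·68.0³·15) = 2.6688 N/mm = 2668.8 N/m
Wire length L = πDN_a = π·68.0·15 = 3204.4 mm
m = ρ·(πd²/4)·L = 7850 × 28.274×10⁻⁶ m² × 3.2044 m = 0.71123 kg
f_n = ½√(k/m) = 0.5·√(2668.8/0.71123) = 0.5·√(3752.4) = 30.628 Hz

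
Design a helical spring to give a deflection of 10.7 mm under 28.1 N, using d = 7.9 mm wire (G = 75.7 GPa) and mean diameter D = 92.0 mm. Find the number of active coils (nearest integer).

Required rate k = F/δ = 28.1/10.7 = 2.6262 N/mm
N_a = Gd⁴/(8D³k) = (75.7×10³ × 7.9⁴)/(8 × 92.0³ × 2.6262)
    = 2.94852e+08 / 1.63597e+07 = 18.02 → 18 coils

18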